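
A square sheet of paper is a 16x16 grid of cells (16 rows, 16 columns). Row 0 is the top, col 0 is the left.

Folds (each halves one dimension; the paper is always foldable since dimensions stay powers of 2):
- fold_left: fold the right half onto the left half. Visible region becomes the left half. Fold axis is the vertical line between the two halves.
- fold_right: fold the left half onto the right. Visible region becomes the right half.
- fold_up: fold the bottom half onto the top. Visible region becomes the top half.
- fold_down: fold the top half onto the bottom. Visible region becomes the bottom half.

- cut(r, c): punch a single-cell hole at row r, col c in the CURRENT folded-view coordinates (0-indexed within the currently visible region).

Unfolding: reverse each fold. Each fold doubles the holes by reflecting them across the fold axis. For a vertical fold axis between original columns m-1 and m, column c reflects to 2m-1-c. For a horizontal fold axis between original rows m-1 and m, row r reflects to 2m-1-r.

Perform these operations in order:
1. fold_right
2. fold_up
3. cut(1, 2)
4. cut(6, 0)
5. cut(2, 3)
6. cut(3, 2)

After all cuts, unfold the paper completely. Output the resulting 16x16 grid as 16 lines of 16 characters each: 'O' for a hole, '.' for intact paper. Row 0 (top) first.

Answer: ................
.....O....O.....
....O......O....
.....O....O.....
................
................
.......OO.......
................
................
.......OO.......
................
................
.....O....O.....
....O......O....
.....O....O.....
................

Derivation:
Op 1 fold_right: fold axis v@8; visible region now rows[0,16) x cols[8,16) = 16x8
Op 2 fold_up: fold axis h@8; visible region now rows[0,8) x cols[8,16) = 8x8
Op 3 cut(1, 2): punch at orig (1,10); cuts so far [(1, 10)]; region rows[0,8) x cols[8,16) = 8x8
Op 4 cut(6, 0): punch at orig (6,8); cuts so far [(1, 10), (6, 8)]; region rows[0,8) x cols[8,16) = 8x8
Op 5 cut(2, 3): punch at orig (2,11); cuts so far [(1, 10), (2, 11), (6, 8)]; region rows[0,8) x cols[8,16) = 8x8
Op 6 cut(3, 2): punch at orig (3,10); cuts so far [(1, 10), (2, 11), (3, 10), (6, 8)]; region rows[0,8) x cols[8,16) = 8x8
Unfold 1 (reflect across h@8): 8 holes -> [(1, 10), (2, 11), (3, 10), (6, 8), (9, 8), (12, 10), (13, 11), (14, 10)]
Unfold 2 (reflect across v@8): 16 holes -> [(1, 5), (1, 10), (2, 4), (2, 11), (3, 5), (3, 10), (6, 7), (6, 8), (9, 7), (9, 8), (12, 5), (12, 10), (13, 4), (13, 11), (14, 5), (14, 10)]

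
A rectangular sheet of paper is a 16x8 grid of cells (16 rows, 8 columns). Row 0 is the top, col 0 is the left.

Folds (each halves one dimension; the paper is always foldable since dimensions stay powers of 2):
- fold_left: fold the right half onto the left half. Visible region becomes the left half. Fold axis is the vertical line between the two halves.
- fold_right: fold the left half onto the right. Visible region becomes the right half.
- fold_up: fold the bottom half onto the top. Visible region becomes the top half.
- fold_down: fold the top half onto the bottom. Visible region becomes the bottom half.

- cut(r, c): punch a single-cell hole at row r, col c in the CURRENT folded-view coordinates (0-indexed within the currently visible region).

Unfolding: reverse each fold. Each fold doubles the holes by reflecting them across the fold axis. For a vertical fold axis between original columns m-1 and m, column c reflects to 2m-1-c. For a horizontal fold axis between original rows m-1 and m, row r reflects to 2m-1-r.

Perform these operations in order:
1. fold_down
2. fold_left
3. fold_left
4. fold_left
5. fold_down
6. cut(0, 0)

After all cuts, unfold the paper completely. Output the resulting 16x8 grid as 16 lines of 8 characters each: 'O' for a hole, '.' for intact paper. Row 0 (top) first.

Op 1 fold_down: fold axis h@8; visible region now rows[8,16) x cols[0,8) = 8x8
Op 2 fold_left: fold axis v@4; visible region now rows[8,16) x cols[0,4) = 8x4
Op 3 fold_left: fold axis v@2; visible region now rows[8,16) x cols[0,2) = 8x2
Op 4 fold_left: fold axis v@1; visible region now rows[8,16) x cols[0,1) = 8x1
Op 5 fold_down: fold axis h@12; visible region now rows[12,16) x cols[0,1) = 4x1
Op 6 cut(0, 0): punch at orig (12,0); cuts so far [(12, 0)]; region rows[12,16) x cols[0,1) = 4x1
Unfold 1 (reflect across h@12): 2 holes -> [(11, 0), (12, 0)]
Unfold 2 (reflect across v@1): 4 holes -> [(11, 0), (11, 1), (12, 0), (12, 1)]
Unfold 3 (reflect across v@2): 8 holes -> [(11, 0), (11, 1), (11, 2), (11, 3), (12, 0), (12, 1), (12, 2), (12, 3)]
Unfold 4 (reflect across v@4): 16 holes -> [(11, 0), (11, 1), (11, 2), (11, 3), (11, 4), (11, 5), (11, 6), (11, 7), (12, 0), (12, 1), (12, 2), (12, 3), (12, 4), (12, 5), (12, 6), (12, 7)]
Unfold 5 (reflect across h@8): 32 holes -> [(3, 0), (3, 1), (3, 2), (3, 3), (3, 4), (3, 5), (3, 6), (3, 7), (4, 0), (4, 1), (4, 2), (4, 3), (4, 4), (4, 5), (4, 6), (4, 7), (11, 0), (11, 1), (11, 2), (11, 3), (11, 4), (11, 5), (11, 6), (11, 7), (12, 0), (12, 1), (12, 2), (12, 3), (12, 4), (12, 5), (12, 6), (12, 7)]

Answer: ........
........
........
OOOOOOOO
OOOOOOOO
........
........
........
........
........
........
OOOOOOOO
OOOOOOOO
........
........
........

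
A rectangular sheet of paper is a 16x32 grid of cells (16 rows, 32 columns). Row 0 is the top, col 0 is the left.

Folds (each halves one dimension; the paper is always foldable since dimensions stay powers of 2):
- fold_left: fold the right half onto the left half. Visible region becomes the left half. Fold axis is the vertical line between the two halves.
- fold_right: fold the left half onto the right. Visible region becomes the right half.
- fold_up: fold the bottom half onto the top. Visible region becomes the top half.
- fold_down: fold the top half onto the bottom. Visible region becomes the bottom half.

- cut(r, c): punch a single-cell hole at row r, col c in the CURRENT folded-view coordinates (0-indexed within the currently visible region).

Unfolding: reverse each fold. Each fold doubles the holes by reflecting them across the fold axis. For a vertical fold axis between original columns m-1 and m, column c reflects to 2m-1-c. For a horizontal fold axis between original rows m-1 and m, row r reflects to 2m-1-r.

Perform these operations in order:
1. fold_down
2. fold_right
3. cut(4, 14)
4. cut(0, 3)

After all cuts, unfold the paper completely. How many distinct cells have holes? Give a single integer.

Op 1 fold_down: fold axis h@8; visible region now rows[8,16) x cols[0,32) = 8x32
Op 2 fold_right: fold axis v@16; visible region now rows[8,16) x cols[16,32) = 8x16
Op 3 cut(4, 14): punch at orig (12,30); cuts so far [(12, 30)]; region rows[8,16) x cols[16,32) = 8x16
Op 4 cut(0, 3): punch at orig (8,19); cuts so far [(8, 19), (12, 30)]; region rows[8,16) x cols[16,32) = 8x16
Unfold 1 (reflect across v@16): 4 holes -> [(8, 12), (8, 19), (12, 1), (12, 30)]
Unfold 2 (reflect across h@8): 8 holes -> [(3, 1), (3, 30), (7, 12), (7, 19), (8, 12), (8, 19), (12, 1), (12, 30)]

Answer: 8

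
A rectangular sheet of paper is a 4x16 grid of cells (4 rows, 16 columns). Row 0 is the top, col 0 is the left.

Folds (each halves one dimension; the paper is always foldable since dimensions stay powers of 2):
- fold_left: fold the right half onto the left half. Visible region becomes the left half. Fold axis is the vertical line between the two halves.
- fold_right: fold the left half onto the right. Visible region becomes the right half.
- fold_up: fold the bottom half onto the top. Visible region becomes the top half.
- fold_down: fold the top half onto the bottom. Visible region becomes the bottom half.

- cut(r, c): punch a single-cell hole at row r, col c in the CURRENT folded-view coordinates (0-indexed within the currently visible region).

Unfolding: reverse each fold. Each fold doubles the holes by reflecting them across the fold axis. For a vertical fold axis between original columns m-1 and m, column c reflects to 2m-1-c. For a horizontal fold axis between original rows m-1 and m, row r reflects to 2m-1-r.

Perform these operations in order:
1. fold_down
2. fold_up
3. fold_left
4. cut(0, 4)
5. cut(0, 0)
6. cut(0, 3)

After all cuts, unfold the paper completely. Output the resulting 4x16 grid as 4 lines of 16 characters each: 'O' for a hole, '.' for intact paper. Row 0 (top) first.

Answer: O..OO......OO..O
O..OO......OO..O
O..OO......OO..O
O..OO......OO..O

Derivation:
Op 1 fold_down: fold axis h@2; visible region now rows[2,4) x cols[0,16) = 2x16
Op 2 fold_up: fold axis h@3; visible region now rows[2,3) x cols[0,16) = 1x16
Op 3 fold_left: fold axis v@8; visible region now rows[2,3) x cols[0,8) = 1x8
Op 4 cut(0, 4): punch at orig (2,4); cuts so far [(2, 4)]; region rows[2,3) x cols[0,8) = 1x8
Op 5 cut(0, 0): punch at orig (2,0); cuts so far [(2, 0), (2, 4)]; region rows[2,3) x cols[0,8) = 1x8
Op 6 cut(0, 3): punch at orig (2,3); cuts so far [(2, 0), (2, 3), (2, 4)]; region rows[2,3) x cols[0,8) = 1x8
Unfold 1 (reflect across v@8): 6 holes -> [(2, 0), (2, 3), (2, 4), (2, 11), (2, 12), (2, 15)]
Unfold 2 (reflect across h@3): 12 holes -> [(2, 0), (2, 3), (2, 4), (2, 11), (2, 12), (2, 15), (3, 0), (3, 3), (3, 4), (3, 11), (3, 12), (3, 15)]
Unfold 3 (reflect across h@2): 24 holes -> [(0, 0), (0, 3), (0, 4), (0, 11), (0, 12), (0, 15), (1, 0), (1, 3), (1, 4), (1, 11), (1, 12), (1, 15), (2, 0), (2, 3), (2, 4), (2, 11), (2, 12), (2, 15), (3, 0), (3, 3), (3, 4), (3, 11), (3, 12), (3, 15)]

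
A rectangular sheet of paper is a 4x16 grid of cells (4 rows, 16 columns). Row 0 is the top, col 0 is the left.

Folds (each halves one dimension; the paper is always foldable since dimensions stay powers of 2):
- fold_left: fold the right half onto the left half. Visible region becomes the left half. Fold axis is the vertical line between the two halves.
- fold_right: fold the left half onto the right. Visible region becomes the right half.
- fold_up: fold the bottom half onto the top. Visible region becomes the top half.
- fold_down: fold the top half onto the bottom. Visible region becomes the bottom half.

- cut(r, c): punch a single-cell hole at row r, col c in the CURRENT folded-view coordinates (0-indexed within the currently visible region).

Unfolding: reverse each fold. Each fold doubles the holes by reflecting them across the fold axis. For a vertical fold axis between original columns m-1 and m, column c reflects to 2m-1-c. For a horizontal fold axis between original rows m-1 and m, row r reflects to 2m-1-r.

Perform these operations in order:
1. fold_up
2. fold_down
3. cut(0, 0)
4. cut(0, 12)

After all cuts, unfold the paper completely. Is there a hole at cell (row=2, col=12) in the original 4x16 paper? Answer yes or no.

Op 1 fold_up: fold axis h@2; visible region now rows[0,2) x cols[0,16) = 2x16
Op 2 fold_down: fold axis h@1; visible region now rows[1,2) x cols[0,16) = 1x16
Op 3 cut(0, 0): punch at orig (1,0); cuts so far [(1, 0)]; region rows[1,2) x cols[0,16) = 1x16
Op 4 cut(0, 12): punch at orig (1,12); cuts so far [(1, 0), (1, 12)]; region rows[1,2) x cols[0,16) = 1x16
Unfold 1 (reflect across h@1): 4 holes -> [(0, 0), (0, 12), (1, 0), (1, 12)]
Unfold 2 (reflect across h@2): 8 holes -> [(0, 0), (0, 12), (1, 0), (1, 12), (2, 0), (2, 12), (3, 0), (3, 12)]
Holes: [(0, 0), (0, 12), (1, 0), (1, 12), (2, 0), (2, 12), (3, 0), (3, 12)]

Answer: yes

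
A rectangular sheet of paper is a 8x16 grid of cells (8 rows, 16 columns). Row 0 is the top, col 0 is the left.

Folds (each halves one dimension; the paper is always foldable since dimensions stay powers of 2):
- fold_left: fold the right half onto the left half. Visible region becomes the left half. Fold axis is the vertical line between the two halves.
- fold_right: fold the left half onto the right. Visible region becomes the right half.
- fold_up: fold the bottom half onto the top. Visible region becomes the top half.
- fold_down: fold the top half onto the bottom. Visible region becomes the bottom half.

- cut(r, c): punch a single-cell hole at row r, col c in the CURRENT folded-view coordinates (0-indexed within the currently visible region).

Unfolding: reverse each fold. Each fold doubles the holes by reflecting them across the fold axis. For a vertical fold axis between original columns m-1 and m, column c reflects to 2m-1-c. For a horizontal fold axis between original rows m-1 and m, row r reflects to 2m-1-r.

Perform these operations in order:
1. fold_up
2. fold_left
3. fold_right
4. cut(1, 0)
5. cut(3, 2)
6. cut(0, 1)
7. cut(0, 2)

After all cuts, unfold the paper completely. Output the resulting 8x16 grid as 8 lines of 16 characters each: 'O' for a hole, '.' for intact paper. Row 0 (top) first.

Op 1 fold_up: fold axis h@4; visible region now rows[0,4) x cols[0,16) = 4x16
Op 2 fold_left: fold axis v@8; visible region now rows[0,4) x cols[0,8) = 4x8
Op 3 fold_right: fold axis v@4; visible region now rows[0,4) x cols[4,8) = 4x4
Op 4 cut(1, 0): punch at orig (1,4); cuts so far [(1, 4)]; region rows[0,4) x cols[4,8) = 4x4
Op 5 cut(3, 2): punch at orig (3,6); cuts so far [(1, 4), (3, 6)]; region rows[0,4) x cols[4,8) = 4x4
Op 6 cut(0, 1): punch at orig (0,5); cuts so far [(0, 5), (1, 4), (3, 6)]; region rows[0,4) x cols[4,8) = 4x4
Op 7 cut(0, 2): punch at orig (0,6); cuts so far [(0, 5), (0, 6), (1, 4), (3, 6)]; region rows[0,4) x cols[4,8) = 4x4
Unfold 1 (reflect across v@4): 8 holes -> [(0, 1), (0, 2), (0, 5), (0, 6), (1, 3), (1, 4), (3, 1), (3, 6)]
Unfold 2 (reflect across v@8): 16 holes -> [(0, 1), (0, 2), (0, 5), (0, 6), (0, 9), (0, 10), (0, 13), (0, 14), (1, 3), (1, 4), (1, 11), (1, 12), (3, 1), (3, 6), (3, 9), (3, 14)]
Unfold 3 (reflect across h@4): 32 holes -> [(0, 1), (0, 2), (0, 5), (0, 6), (0, 9), (0, 10), (0, 13), (0, 14), (1, 3), (1, 4), (1, 11), (1, 12), (3, 1), (3, 6), (3, 9), (3, 14), (4, 1), (4, 6), (4, 9), (4, 14), (6, 3), (6, 4), (6, 11), (6, 12), (7, 1), (7, 2), (7, 5), (7, 6), (7, 9), (7, 10), (7, 13), (7, 14)]

Answer: .OO..OO..OO..OO.
...OO......OO...
................
.O....O..O....O.
.O....O..O....O.
................
...OO......OO...
.OO..OO..OO..OO.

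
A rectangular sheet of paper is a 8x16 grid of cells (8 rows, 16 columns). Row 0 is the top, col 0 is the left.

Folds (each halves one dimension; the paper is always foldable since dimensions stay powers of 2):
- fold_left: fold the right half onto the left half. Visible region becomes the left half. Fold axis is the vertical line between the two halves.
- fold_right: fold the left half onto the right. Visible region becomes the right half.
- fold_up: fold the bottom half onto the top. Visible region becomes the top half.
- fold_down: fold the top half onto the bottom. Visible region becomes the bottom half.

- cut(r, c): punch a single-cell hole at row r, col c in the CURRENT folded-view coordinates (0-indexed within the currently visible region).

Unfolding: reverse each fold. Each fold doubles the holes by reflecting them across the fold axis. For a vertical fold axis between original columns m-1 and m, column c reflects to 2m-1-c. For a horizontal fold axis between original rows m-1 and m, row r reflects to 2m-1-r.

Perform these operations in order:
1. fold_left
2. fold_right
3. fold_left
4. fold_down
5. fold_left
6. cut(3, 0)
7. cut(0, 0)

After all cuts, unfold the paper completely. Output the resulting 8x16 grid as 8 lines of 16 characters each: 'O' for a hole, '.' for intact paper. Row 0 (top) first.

Answer: OOOOOOOOOOOOOOOO
................
................
OOOOOOOOOOOOOOOO
OOOOOOOOOOOOOOOO
................
................
OOOOOOOOOOOOOOOO

Derivation:
Op 1 fold_left: fold axis v@8; visible region now rows[0,8) x cols[0,8) = 8x8
Op 2 fold_right: fold axis v@4; visible region now rows[0,8) x cols[4,8) = 8x4
Op 3 fold_left: fold axis v@6; visible region now rows[0,8) x cols[4,6) = 8x2
Op 4 fold_down: fold axis h@4; visible region now rows[4,8) x cols[4,6) = 4x2
Op 5 fold_left: fold axis v@5; visible region now rows[4,8) x cols[4,5) = 4x1
Op 6 cut(3, 0): punch at orig (7,4); cuts so far [(7, 4)]; region rows[4,8) x cols[4,5) = 4x1
Op 7 cut(0, 0): punch at orig (4,4); cuts so far [(4, 4), (7, 4)]; region rows[4,8) x cols[4,5) = 4x1
Unfold 1 (reflect across v@5): 4 holes -> [(4, 4), (4, 5), (7, 4), (7, 5)]
Unfold 2 (reflect across h@4): 8 holes -> [(0, 4), (0, 5), (3, 4), (3, 5), (4, 4), (4, 5), (7, 4), (7, 5)]
Unfold 3 (reflect across v@6): 16 holes -> [(0, 4), (0, 5), (0, 6), (0, 7), (3, 4), (3, 5), (3, 6), (3, 7), (4, 4), (4, 5), (4, 6), (4, 7), (7, 4), (7, 5), (7, 6), (7, 7)]
Unfold 4 (reflect across v@4): 32 holes -> [(0, 0), (0, 1), (0, 2), (0, 3), (0, 4), (0, 5), (0, 6), (0, 7), (3, 0), (3, 1), (3, 2), (3, 3), (3, 4), (3, 5), (3, 6), (3, 7), (4, 0), (4, 1), (4, 2), (4, 3), (4, 4), (4, 5), (4, 6), (4, 7), (7, 0), (7, 1), (7, 2), (7, 3), (7, 4), (7, 5), (7, 6), (7, 7)]
Unfold 5 (reflect across v@8): 64 holes -> [(0, 0), (0, 1), (0, 2), (0, 3), (0, 4), (0, 5), (0, 6), (0, 7), (0, 8), (0, 9), (0, 10), (0, 11), (0, 12), (0, 13), (0, 14), (0, 15), (3, 0), (3, 1), (3, 2), (3, 3), (3, 4), (3, 5), (3, 6), (3, 7), (3, 8), (3, 9), (3, 10), (3, 11), (3, 12), (3, 13), (3, 14), (3, 15), (4, 0), (4, 1), (4, 2), (4, 3), (4, 4), (4, 5), (4, 6), (4, 7), (4, 8), (4, 9), (4, 10), (4, 11), (4, 12), (4, 13), (4, 14), (4, 15), (7, 0), (7, 1), (7, 2), (7, 3), (7, 4), (7, 5), (7, 6), (7, 7), (7, 8), (7, 9), (7, 10), (7, 11), (7, 12), (7, 13), (7, 14), (7, 15)]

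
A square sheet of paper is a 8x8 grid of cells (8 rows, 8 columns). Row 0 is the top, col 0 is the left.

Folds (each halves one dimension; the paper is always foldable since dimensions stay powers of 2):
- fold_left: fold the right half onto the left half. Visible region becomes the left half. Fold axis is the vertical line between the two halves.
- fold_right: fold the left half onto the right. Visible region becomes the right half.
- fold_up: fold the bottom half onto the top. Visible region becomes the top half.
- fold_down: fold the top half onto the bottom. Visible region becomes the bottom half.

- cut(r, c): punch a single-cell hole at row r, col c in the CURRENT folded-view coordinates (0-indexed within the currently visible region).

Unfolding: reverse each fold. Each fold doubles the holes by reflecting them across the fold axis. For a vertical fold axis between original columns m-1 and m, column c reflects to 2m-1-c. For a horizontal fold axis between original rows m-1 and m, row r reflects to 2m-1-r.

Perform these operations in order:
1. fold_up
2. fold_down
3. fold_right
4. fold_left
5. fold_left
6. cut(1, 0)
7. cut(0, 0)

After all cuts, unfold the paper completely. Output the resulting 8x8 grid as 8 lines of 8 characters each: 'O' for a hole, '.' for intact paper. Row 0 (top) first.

Answer: OOOOOOOO
OOOOOOOO
OOOOOOOO
OOOOOOOO
OOOOOOOO
OOOOOOOO
OOOOOOOO
OOOOOOOO

Derivation:
Op 1 fold_up: fold axis h@4; visible region now rows[0,4) x cols[0,8) = 4x8
Op 2 fold_down: fold axis h@2; visible region now rows[2,4) x cols[0,8) = 2x8
Op 3 fold_right: fold axis v@4; visible region now rows[2,4) x cols[4,8) = 2x4
Op 4 fold_left: fold axis v@6; visible region now rows[2,4) x cols[4,6) = 2x2
Op 5 fold_left: fold axis v@5; visible region now rows[2,4) x cols[4,5) = 2x1
Op 6 cut(1, 0): punch at orig (3,4); cuts so far [(3, 4)]; region rows[2,4) x cols[4,5) = 2x1
Op 7 cut(0, 0): punch at orig (2,4); cuts so far [(2, 4), (3, 4)]; region rows[2,4) x cols[4,5) = 2x1
Unfold 1 (reflect across v@5): 4 holes -> [(2, 4), (2, 5), (3, 4), (3, 5)]
Unfold 2 (reflect across v@6): 8 holes -> [(2, 4), (2, 5), (2, 6), (2, 7), (3, 4), (3, 5), (3, 6), (3, 7)]
Unfold 3 (reflect across v@4): 16 holes -> [(2, 0), (2, 1), (2, 2), (2, 3), (2, 4), (2, 5), (2, 6), (2, 7), (3, 0), (3, 1), (3, 2), (3, 3), (3, 4), (3, 5), (3, 6), (3, 7)]
Unfold 4 (reflect across h@2): 32 holes -> [(0, 0), (0, 1), (0, 2), (0, 3), (0, 4), (0, 5), (0, 6), (0, 7), (1, 0), (1, 1), (1, 2), (1, 3), (1, 4), (1, 5), (1, 6), (1, 7), (2, 0), (2, 1), (2, 2), (2, 3), (2, 4), (2, 5), (2, 6), (2, 7), (3, 0), (3, 1), (3, 2), (3, 3), (3, 4), (3, 5), (3, 6), (3, 7)]
Unfold 5 (reflect across h@4): 64 holes -> [(0, 0), (0, 1), (0, 2), (0, 3), (0, 4), (0, 5), (0, 6), (0, 7), (1, 0), (1, 1), (1, 2), (1, 3), (1, 4), (1, 5), (1, 6), (1, 7), (2, 0), (2, 1), (2, 2), (2, 3), (2, 4), (2, 5), (2, 6), (2, 7), (3, 0), (3, 1), (3, 2), (3, 3), (3, 4), (3, 5), (3, 6), (3, 7), (4, 0), (4, 1), (4, 2), (4, 3), (4, 4), (4, 5), (4, 6), (4, 7), (5, 0), (5, 1), (5, 2), (5, 3), (5, 4), (5, 5), (5, 6), (5, 7), (6, 0), (6, 1), (6, 2), (6, 3), (6, 4), (6, 5), (6, 6), (6, 7), (7, 0), (7, 1), (7, 2), (7, 3), (7, 4), (7, 5), (7, 6), (7, 7)]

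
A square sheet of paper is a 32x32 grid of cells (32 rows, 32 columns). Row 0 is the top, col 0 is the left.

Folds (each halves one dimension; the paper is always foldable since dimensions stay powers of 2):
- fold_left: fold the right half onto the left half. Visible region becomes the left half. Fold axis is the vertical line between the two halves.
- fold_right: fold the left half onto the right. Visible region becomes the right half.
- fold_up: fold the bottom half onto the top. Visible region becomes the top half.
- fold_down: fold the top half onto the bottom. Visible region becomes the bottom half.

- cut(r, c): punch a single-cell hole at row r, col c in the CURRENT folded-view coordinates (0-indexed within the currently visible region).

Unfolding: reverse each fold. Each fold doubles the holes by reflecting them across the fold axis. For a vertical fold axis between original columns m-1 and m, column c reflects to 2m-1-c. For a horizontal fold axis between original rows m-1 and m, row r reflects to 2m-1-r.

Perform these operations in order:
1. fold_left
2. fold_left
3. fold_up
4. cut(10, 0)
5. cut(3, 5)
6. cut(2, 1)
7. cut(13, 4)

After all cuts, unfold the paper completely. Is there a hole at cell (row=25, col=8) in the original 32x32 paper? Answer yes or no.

Answer: no

Derivation:
Op 1 fold_left: fold axis v@16; visible region now rows[0,32) x cols[0,16) = 32x16
Op 2 fold_left: fold axis v@8; visible region now rows[0,32) x cols[0,8) = 32x8
Op 3 fold_up: fold axis h@16; visible region now rows[0,16) x cols[0,8) = 16x8
Op 4 cut(10, 0): punch at orig (10,0); cuts so far [(10, 0)]; region rows[0,16) x cols[0,8) = 16x8
Op 5 cut(3, 5): punch at orig (3,5); cuts so far [(3, 5), (10, 0)]; region rows[0,16) x cols[0,8) = 16x8
Op 6 cut(2, 1): punch at orig (2,1); cuts so far [(2, 1), (3, 5), (10, 0)]; region rows[0,16) x cols[0,8) = 16x8
Op 7 cut(13, 4): punch at orig (13,4); cuts so far [(2, 1), (3, 5), (10, 0), (13, 4)]; region rows[0,16) x cols[0,8) = 16x8
Unfold 1 (reflect across h@16): 8 holes -> [(2, 1), (3, 5), (10, 0), (13, 4), (18, 4), (21, 0), (28, 5), (29, 1)]
Unfold 2 (reflect across v@8): 16 holes -> [(2, 1), (2, 14), (3, 5), (3, 10), (10, 0), (10, 15), (13, 4), (13, 11), (18, 4), (18, 11), (21, 0), (21, 15), (28, 5), (28, 10), (29, 1), (29, 14)]
Unfold 3 (reflect across v@16): 32 holes -> [(2, 1), (2, 14), (2, 17), (2, 30), (3, 5), (3, 10), (3, 21), (3, 26), (10, 0), (10, 15), (10, 16), (10, 31), (13, 4), (13, 11), (13, 20), (13, 27), (18, 4), (18, 11), (18, 20), (18, 27), (21, 0), (21, 15), (21, 16), (21, 31), (28, 5), (28, 10), (28, 21), (28, 26), (29, 1), (29, 14), (29, 17), (29, 30)]
Holes: [(2, 1), (2, 14), (2, 17), (2, 30), (3, 5), (3, 10), (3, 21), (3, 26), (10, 0), (10, 15), (10, 16), (10, 31), (13, 4), (13, 11), (13, 20), (13, 27), (18, 4), (18, 11), (18, 20), (18, 27), (21, 0), (21, 15), (21, 16), (21, 31), (28, 5), (28, 10), (28, 21), (28, 26), (29, 1), (29, 14), (29, 17), (29, 30)]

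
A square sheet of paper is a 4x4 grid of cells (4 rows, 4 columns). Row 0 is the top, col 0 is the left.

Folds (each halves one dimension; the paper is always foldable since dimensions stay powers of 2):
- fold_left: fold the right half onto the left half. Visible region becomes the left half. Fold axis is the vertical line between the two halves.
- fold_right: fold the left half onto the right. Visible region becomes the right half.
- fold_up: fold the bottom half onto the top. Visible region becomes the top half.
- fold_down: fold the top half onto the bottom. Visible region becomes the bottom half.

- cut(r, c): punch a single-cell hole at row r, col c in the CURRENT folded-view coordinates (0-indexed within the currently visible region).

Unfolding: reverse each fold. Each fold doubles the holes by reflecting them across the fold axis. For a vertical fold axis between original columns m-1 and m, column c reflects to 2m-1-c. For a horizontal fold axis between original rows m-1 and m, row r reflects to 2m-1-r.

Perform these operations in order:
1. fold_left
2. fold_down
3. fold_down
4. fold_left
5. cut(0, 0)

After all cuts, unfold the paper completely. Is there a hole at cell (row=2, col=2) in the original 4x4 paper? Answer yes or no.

Answer: yes

Derivation:
Op 1 fold_left: fold axis v@2; visible region now rows[0,4) x cols[0,2) = 4x2
Op 2 fold_down: fold axis h@2; visible region now rows[2,4) x cols[0,2) = 2x2
Op 3 fold_down: fold axis h@3; visible region now rows[3,4) x cols[0,2) = 1x2
Op 4 fold_left: fold axis v@1; visible region now rows[3,4) x cols[0,1) = 1x1
Op 5 cut(0, 0): punch at orig (3,0); cuts so far [(3, 0)]; region rows[3,4) x cols[0,1) = 1x1
Unfold 1 (reflect across v@1): 2 holes -> [(3, 0), (3, 1)]
Unfold 2 (reflect across h@3): 4 holes -> [(2, 0), (2, 1), (3, 0), (3, 1)]
Unfold 3 (reflect across h@2): 8 holes -> [(0, 0), (0, 1), (1, 0), (1, 1), (2, 0), (2, 1), (3, 0), (3, 1)]
Unfold 4 (reflect across v@2): 16 holes -> [(0, 0), (0, 1), (0, 2), (0, 3), (1, 0), (1, 1), (1, 2), (1, 3), (2, 0), (2, 1), (2, 2), (2, 3), (3, 0), (3, 1), (3, 2), (3, 3)]
Holes: [(0, 0), (0, 1), (0, 2), (0, 3), (1, 0), (1, 1), (1, 2), (1, 3), (2, 0), (2, 1), (2, 2), (2, 3), (3, 0), (3, 1), (3, 2), (3, 3)]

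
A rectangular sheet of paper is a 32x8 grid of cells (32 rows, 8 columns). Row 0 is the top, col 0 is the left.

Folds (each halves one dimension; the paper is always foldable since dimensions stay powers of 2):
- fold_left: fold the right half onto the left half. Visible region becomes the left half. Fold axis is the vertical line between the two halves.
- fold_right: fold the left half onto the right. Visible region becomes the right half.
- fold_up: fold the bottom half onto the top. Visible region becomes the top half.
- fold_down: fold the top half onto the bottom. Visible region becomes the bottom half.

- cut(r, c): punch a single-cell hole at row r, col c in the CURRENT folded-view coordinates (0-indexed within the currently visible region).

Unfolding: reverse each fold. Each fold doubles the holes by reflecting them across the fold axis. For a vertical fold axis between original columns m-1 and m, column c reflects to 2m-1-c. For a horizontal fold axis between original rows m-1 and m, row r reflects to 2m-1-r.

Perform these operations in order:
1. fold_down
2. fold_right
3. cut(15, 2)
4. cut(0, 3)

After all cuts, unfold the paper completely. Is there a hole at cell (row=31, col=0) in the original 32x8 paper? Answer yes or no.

Op 1 fold_down: fold axis h@16; visible region now rows[16,32) x cols[0,8) = 16x8
Op 2 fold_right: fold axis v@4; visible region now rows[16,32) x cols[4,8) = 16x4
Op 3 cut(15, 2): punch at orig (31,6); cuts so far [(31, 6)]; region rows[16,32) x cols[4,8) = 16x4
Op 4 cut(0, 3): punch at orig (16,7); cuts so far [(16, 7), (31, 6)]; region rows[16,32) x cols[4,8) = 16x4
Unfold 1 (reflect across v@4): 4 holes -> [(16, 0), (16, 7), (31, 1), (31, 6)]
Unfold 2 (reflect across h@16): 8 holes -> [(0, 1), (0, 6), (15, 0), (15, 7), (16, 0), (16, 7), (31, 1), (31, 6)]
Holes: [(0, 1), (0, 6), (15, 0), (15, 7), (16, 0), (16, 7), (31, 1), (31, 6)]

Answer: no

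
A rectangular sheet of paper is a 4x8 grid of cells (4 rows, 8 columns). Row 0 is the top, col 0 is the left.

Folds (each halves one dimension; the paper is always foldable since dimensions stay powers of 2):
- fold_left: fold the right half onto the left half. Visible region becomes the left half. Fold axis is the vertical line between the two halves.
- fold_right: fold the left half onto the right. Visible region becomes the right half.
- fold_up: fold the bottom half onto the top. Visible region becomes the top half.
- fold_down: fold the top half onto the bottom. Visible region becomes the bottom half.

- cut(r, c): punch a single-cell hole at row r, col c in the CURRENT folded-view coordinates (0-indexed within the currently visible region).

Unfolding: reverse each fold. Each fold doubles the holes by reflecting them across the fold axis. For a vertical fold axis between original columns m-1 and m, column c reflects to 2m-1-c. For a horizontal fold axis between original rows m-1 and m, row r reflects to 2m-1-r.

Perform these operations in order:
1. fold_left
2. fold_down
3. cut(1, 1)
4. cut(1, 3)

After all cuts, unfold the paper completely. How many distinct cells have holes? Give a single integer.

Op 1 fold_left: fold axis v@4; visible region now rows[0,4) x cols[0,4) = 4x4
Op 2 fold_down: fold axis h@2; visible region now rows[2,4) x cols[0,4) = 2x4
Op 3 cut(1, 1): punch at orig (3,1); cuts so far [(3, 1)]; region rows[2,4) x cols[0,4) = 2x4
Op 4 cut(1, 3): punch at orig (3,3); cuts so far [(3, 1), (3, 3)]; region rows[2,4) x cols[0,4) = 2x4
Unfold 1 (reflect across h@2): 4 holes -> [(0, 1), (0, 3), (3, 1), (3, 3)]
Unfold 2 (reflect across v@4): 8 holes -> [(0, 1), (0, 3), (0, 4), (0, 6), (3, 1), (3, 3), (3, 4), (3, 6)]

Answer: 8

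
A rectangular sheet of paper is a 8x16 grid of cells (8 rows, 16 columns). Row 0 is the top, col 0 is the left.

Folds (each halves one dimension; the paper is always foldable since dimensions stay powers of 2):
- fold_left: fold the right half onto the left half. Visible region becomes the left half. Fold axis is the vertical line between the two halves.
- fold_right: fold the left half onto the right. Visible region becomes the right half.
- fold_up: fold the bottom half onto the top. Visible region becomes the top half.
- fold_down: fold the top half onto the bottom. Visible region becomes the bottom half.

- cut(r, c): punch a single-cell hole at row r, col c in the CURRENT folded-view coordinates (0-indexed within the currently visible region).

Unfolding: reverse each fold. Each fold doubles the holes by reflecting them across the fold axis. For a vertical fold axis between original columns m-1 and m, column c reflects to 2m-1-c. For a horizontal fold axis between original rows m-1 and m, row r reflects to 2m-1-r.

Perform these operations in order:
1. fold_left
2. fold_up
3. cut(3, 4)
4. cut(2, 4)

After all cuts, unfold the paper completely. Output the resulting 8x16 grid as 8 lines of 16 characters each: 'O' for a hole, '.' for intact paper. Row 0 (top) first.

Op 1 fold_left: fold axis v@8; visible region now rows[0,8) x cols[0,8) = 8x8
Op 2 fold_up: fold axis h@4; visible region now rows[0,4) x cols[0,8) = 4x8
Op 3 cut(3, 4): punch at orig (3,4); cuts so far [(3, 4)]; region rows[0,4) x cols[0,8) = 4x8
Op 4 cut(2, 4): punch at orig (2,4); cuts so far [(2, 4), (3, 4)]; region rows[0,4) x cols[0,8) = 4x8
Unfold 1 (reflect across h@4): 4 holes -> [(2, 4), (3, 4), (4, 4), (5, 4)]
Unfold 2 (reflect across v@8): 8 holes -> [(2, 4), (2, 11), (3, 4), (3, 11), (4, 4), (4, 11), (5, 4), (5, 11)]

Answer: ................
................
....O......O....
....O......O....
....O......O....
....O......O....
................
................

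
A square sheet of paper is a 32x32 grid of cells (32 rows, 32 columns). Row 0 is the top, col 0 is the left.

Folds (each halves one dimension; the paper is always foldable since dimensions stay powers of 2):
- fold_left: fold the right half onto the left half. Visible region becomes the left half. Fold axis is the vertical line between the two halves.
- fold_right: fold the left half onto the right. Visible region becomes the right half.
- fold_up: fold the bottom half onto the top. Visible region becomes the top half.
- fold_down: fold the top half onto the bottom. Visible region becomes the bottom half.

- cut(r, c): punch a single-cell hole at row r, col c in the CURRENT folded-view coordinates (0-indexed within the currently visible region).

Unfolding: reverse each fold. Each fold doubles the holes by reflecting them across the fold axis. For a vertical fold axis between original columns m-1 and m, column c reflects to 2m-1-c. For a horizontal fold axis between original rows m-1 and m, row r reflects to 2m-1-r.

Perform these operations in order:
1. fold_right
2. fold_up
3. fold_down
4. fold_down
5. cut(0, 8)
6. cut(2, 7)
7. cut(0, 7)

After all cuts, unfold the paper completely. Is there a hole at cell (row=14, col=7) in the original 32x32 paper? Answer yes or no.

Op 1 fold_right: fold axis v@16; visible region now rows[0,32) x cols[16,32) = 32x16
Op 2 fold_up: fold axis h@16; visible region now rows[0,16) x cols[16,32) = 16x16
Op 3 fold_down: fold axis h@8; visible region now rows[8,16) x cols[16,32) = 8x16
Op 4 fold_down: fold axis h@12; visible region now rows[12,16) x cols[16,32) = 4x16
Op 5 cut(0, 8): punch at orig (12,24); cuts so far [(12, 24)]; region rows[12,16) x cols[16,32) = 4x16
Op 6 cut(2, 7): punch at orig (14,23); cuts so far [(12, 24), (14, 23)]; region rows[12,16) x cols[16,32) = 4x16
Op 7 cut(0, 7): punch at orig (12,23); cuts so far [(12, 23), (12, 24), (14, 23)]; region rows[12,16) x cols[16,32) = 4x16
Unfold 1 (reflect across h@12): 6 holes -> [(9, 23), (11, 23), (11, 24), (12, 23), (12, 24), (14, 23)]
Unfold 2 (reflect across h@8): 12 holes -> [(1, 23), (3, 23), (3, 24), (4, 23), (4, 24), (6, 23), (9, 23), (11, 23), (11, 24), (12, 23), (12, 24), (14, 23)]
Unfold 3 (reflect across h@16): 24 holes -> [(1, 23), (3, 23), (3, 24), (4, 23), (4, 24), (6, 23), (9, 23), (11, 23), (11, 24), (12, 23), (12, 24), (14, 23), (17, 23), (19, 23), (19, 24), (20, 23), (20, 24), (22, 23), (25, 23), (27, 23), (27, 24), (28, 23), (28, 24), (30, 23)]
Unfold 4 (reflect across v@16): 48 holes -> [(1, 8), (1, 23), (3, 7), (3, 8), (3, 23), (3, 24), (4, 7), (4, 8), (4, 23), (4, 24), (6, 8), (6, 23), (9, 8), (9, 23), (11, 7), (11, 8), (11, 23), (11, 24), (12, 7), (12, 8), (12, 23), (12, 24), (14, 8), (14, 23), (17, 8), (17, 23), (19, 7), (19, 8), (19, 23), (19, 24), (20, 7), (20, 8), (20, 23), (20, 24), (22, 8), (22, 23), (25, 8), (25, 23), (27, 7), (27, 8), (27, 23), (27, 24), (28, 7), (28, 8), (28, 23), (28, 24), (30, 8), (30, 23)]
Holes: [(1, 8), (1, 23), (3, 7), (3, 8), (3, 23), (3, 24), (4, 7), (4, 8), (4, 23), (4, 24), (6, 8), (6, 23), (9, 8), (9, 23), (11, 7), (11, 8), (11, 23), (11, 24), (12, 7), (12, 8), (12, 23), (12, 24), (14, 8), (14, 23), (17, 8), (17, 23), (19, 7), (19, 8), (19, 23), (19, 24), (20, 7), (20, 8), (20, 23), (20, 24), (22, 8), (22, 23), (25, 8), (25, 23), (27, 7), (27, 8), (27, 23), (27, 24), (28, 7), (28, 8), (28, 23), (28, 24), (30, 8), (30, 23)]

Answer: no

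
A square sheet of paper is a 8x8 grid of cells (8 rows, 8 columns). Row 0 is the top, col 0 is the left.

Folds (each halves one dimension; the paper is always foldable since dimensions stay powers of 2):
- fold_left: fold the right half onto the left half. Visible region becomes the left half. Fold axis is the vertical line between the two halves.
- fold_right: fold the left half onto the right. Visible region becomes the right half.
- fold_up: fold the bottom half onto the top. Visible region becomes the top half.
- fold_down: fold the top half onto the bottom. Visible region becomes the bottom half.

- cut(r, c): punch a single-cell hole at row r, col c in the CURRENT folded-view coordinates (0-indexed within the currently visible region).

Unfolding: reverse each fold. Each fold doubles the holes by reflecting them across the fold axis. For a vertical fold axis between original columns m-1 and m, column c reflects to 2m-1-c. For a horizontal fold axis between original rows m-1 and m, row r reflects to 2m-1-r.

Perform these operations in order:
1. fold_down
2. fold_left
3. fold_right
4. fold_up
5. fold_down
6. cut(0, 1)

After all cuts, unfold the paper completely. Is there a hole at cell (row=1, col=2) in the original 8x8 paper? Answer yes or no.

Answer: no

Derivation:
Op 1 fold_down: fold axis h@4; visible region now rows[4,8) x cols[0,8) = 4x8
Op 2 fold_left: fold axis v@4; visible region now rows[4,8) x cols[0,4) = 4x4
Op 3 fold_right: fold axis v@2; visible region now rows[4,8) x cols[2,4) = 4x2
Op 4 fold_up: fold axis h@6; visible region now rows[4,6) x cols[2,4) = 2x2
Op 5 fold_down: fold axis h@5; visible region now rows[5,6) x cols[2,4) = 1x2
Op 6 cut(0, 1): punch at orig (5,3); cuts so far [(5, 3)]; region rows[5,6) x cols[2,4) = 1x2
Unfold 1 (reflect across h@5): 2 holes -> [(4, 3), (5, 3)]
Unfold 2 (reflect across h@6): 4 holes -> [(4, 3), (5, 3), (6, 3), (7, 3)]
Unfold 3 (reflect across v@2): 8 holes -> [(4, 0), (4, 3), (5, 0), (5, 3), (6, 0), (6, 3), (7, 0), (7, 3)]
Unfold 4 (reflect across v@4): 16 holes -> [(4, 0), (4, 3), (4, 4), (4, 7), (5, 0), (5, 3), (5, 4), (5, 7), (6, 0), (6, 3), (6, 4), (6, 7), (7, 0), (7, 3), (7, 4), (7, 7)]
Unfold 5 (reflect across h@4): 32 holes -> [(0, 0), (0, 3), (0, 4), (0, 7), (1, 0), (1, 3), (1, 4), (1, 7), (2, 0), (2, 3), (2, 4), (2, 7), (3, 0), (3, 3), (3, 4), (3, 7), (4, 0), (4, 3), (4, 4), (4, 7), (5, 0), (5, 3), (5, 4), (5, 7), (6, 0), (6, 3), (6, 4), (6, 7), (7, 0), (7, 3), (7, 4), (7, 7)]
Holes: [(0, 0), (0, 3), (0, 4), (0, 7), (1, 0), (1, 3), (1, 4), (1, 7), (2, 0), (2, 3), (2, 4), (2, 7), (3, 0), (3, 3), (3, 4), (3, 7), (4, 0), (4, 3), (4, 4), (4, 7), (5, 0), (5, 3), (5, 4), (5, 7), (6, 0), (6, 3), (6, 4), (6, 7), (7, 0), (7, 3), (7, 4), (7, 7)]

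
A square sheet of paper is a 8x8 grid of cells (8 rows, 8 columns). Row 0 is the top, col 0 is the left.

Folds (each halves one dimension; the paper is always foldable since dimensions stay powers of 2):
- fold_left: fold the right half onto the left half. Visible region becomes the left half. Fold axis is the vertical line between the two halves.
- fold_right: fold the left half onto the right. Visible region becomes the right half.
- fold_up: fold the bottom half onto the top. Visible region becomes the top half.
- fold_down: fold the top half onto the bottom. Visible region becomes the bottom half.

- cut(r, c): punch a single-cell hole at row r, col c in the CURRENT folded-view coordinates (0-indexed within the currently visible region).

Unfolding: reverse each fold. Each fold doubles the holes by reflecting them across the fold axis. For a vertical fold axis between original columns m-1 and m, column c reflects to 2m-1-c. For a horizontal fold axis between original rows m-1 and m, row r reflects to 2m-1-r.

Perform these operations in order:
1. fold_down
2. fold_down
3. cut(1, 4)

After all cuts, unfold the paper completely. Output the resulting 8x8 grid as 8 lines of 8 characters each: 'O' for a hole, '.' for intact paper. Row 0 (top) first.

Op 1 fold_down: fold axis h@4; visible region now rows[4,8) x cols[0,8) = 4x8
Op 2 fold_down: fold axis h@6; visible region now rows[6,8) x cols[0,8) = 2x8
Op 3 cut(1, 4): punch at orig (7,4); cuts so far [(7, 4)]; region rows[6,8) x cols[0,8) = 2x8
Unfold 1 (reflect across h@6): 2 holes -> [(4, 4), (7, 4)]
Unfold 2 (reflect across h@4): 4 holes -> [(0, 4), (3, 4), (4, 4), (7, 4)]

Answer: ....O...
........
........
....O...
....O...
........
........
....O...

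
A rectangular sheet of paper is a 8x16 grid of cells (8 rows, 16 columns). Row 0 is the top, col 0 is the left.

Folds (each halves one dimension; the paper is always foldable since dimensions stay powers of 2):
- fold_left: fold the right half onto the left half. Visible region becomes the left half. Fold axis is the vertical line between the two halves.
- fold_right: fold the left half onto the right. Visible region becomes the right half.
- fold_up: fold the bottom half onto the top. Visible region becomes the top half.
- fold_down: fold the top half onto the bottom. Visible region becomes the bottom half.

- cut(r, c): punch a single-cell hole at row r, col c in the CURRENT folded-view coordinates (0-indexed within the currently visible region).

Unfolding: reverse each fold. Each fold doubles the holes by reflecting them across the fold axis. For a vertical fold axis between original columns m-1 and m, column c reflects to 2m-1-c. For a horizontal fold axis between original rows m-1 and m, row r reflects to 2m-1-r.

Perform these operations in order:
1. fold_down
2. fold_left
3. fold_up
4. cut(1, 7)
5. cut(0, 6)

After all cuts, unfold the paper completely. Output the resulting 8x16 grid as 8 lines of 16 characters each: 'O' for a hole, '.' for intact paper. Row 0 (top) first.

Op 1 fold_down: fold axis h@4; visible region now rows[4,8) x cols[0,16) = 4x16
Op 2 fold_left: fold axis v@8; visible region now rows[4,8) x cols[0,8) = 4x8
Op 3 fold_up: fold axis h@6; visible region now rows[4,6) x cols[0,8) = 2x8
Op 4 cut(1, 7): punch at orig (5,7); cuts so far [(5, 7)]; region rows[4,6) x cols[0,8) = 2x8
Op 5 cut(0, 6): punch at orig (4,6); cuts so far [(4, 6), (5, 7)]; region rows[4,6) x cols[0,8) = 2x8
Unfold 1 (reflect across h@6): 4 holes -> [(4, 6), (5, 7), (6, 7), (7, 6)]
Unfold 2 (reflect across v@8): 8 holes -> [(4, 6), (4, 9), (5, 7), (5, 8), (6, 7), (6, 8), (7, 6), (7, 9)]
Unfold 3 (reflect across h@4): 16 holes -> [(0, 6), (0, 9), (1, 7), (1, 8), (2, 7), (2, 8), (3, 6), (3, 9), (4, 6), (4, 9), (5, 7), (5, 8), (6, 7), (6, 8), (7, 6), (7, 9)]

Answer: ......O..O......
.......OO.......
.......OO.......
......O..O......
......O..O......
.......OO.......
.......OO.......
......O..O......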